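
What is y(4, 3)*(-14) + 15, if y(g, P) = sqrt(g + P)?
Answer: 15 - 14*sqrt(7) ≈ -22.041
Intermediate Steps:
y(g, P) = sqrt(P + g)
y(4, 3)*(-14) + 15 = sqrt(3 + 4)*(-14) + 15 = sqrt(7)*(-14) + 15 = -14*sqrt(7) + 15 = 15 - 14*sqrt(7)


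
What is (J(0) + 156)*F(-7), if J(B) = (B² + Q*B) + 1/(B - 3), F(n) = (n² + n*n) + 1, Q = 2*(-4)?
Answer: 15411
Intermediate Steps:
Q = -8
F(n) = 1 + 2*n² (F(n) = (n² + n²) + 1 = 2*n² + 1 = 1 + 2*n²)
J(B) = B² + 1/(-3 + B) - 8*B (J(B) = (B² - 8*B) + 1/(B - 3) = (B² - 8*B) + 1/(-3 + B) = B² + 1/(-3 + B) - 8*B)
(J(0) + 156)*F(-7) = ((1 + 0³ - 11*0² + 24*0)/(-3 + 0) + 156)*(1 + 2*(-7)²) = ((1 + 0 - 11*0 + 0)/(-3) + 156)*(1 + 2*49) = (-(1 + 0 + 0 + 0)/3 + 156)*(1 + 98) = (-⅓*1 + 156)*99 = (-⅓ + 156)*99 = (467/3)*99 = 15411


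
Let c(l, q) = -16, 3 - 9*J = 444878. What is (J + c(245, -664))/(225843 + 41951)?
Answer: -445019/2410146 ≈ -0.18464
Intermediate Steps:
J = -444875/9 (J = 1/3 - 1/9*444878 = 1/3 - 444878/9 = -444875/9 ≈ -49431.)
(J + c(245, -664))/(225843 + 41951) = (-444875/9 - 16)/(225843 + 41951) = -445019/9/267794 = -445019/9*1/267794 = -445019/2410146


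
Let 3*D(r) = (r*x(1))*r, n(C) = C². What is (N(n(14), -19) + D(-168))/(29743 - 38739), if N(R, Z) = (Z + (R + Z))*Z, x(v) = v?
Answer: -3203/4498 ≈ -0.71209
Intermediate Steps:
N(R, Z) = Z*(R + 2*Z) (N(R, Z) = (R + 2*Z)*Z = Z*(R + 2*Z))
D(r) = r²/3 (D(r) = ((r*1)*r)/3 = (r*r)/3 = r²/3)
(N(n(14), -19) + D(-168))/(29743 - 38739) = (-19*(14² + 2*(-19)) + (⅓)*(-168)²)/(29743 - 38739) = (-19*(196 - 38) + (⅓)*28224)/(-8996) = (-19*158 + 9408)*(-1/8996) = (-3002 + 9408)*(-1/8996) = 6406*(-1/8996) = -3203/4498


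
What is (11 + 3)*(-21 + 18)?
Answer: -42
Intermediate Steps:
(11 + 3)*(-21 + 18) = 14*(-3) = -42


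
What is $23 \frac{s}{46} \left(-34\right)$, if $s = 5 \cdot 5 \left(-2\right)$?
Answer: $850$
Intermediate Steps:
$s = -50$ ($s = 25 \left(-2\right) = -50$)
$23 \frac{s}{46} \left(-34\right) = 23 \left(- \frac{50}{46}\right) \left(-34\right) = 23 \left(\left(-50\right) \frac{1}{46}\right) \left(-34\right) = 23 \left(- \frac{25}{23}\right) \left(-34\right) = \left(-25\right) \left(-34\right) = 850$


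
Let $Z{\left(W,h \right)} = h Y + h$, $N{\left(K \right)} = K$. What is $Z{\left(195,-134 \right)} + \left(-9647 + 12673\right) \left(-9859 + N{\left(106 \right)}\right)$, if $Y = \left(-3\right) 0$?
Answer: $-29512712$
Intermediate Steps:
$Y = 0$
$Z{\left(W,h \right)} = h$ ($Z{\left(W,h \right)} = h 0 + h = 0 + h = h$)
$Z{\left(195,-134 \right)} + \left(-9647 + 12673\right) \left(-9859 + N{\left(106 \right)}\right) = -134 + \left(-9647 + 12673\right) \left(-9859 + 106\right) = -134 + 3026 \left(-9753\right) = -134 - 29512578 = -29512712$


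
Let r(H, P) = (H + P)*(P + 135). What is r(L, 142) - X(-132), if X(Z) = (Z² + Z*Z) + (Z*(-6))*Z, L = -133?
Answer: 72189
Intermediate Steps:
r(H, P) = (135 + P)*(H + P) (r(H, P) = (H + P)*(135 + P) = (135 + P)*(H + P))
X(Z) = -4*Z² (X(Z) = (Z² + Z²) + (-6*Z)*Z = 2*Z² - 6*Z² = -4*Z²)
r(L, 142) - X(-132) = (142² + 135*(-133) + 135*142 - 133*142) - (-4)*(-132)² = (20164 - 17955 + 19170 - 18886) - (-4)*17424 = 2493 - 1*(-69696) = 2493 + 69696 = 72189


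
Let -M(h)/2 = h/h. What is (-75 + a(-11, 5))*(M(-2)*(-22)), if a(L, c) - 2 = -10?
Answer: -3652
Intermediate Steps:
M(h) = -2 (M(h) = -2*h/h = -2*1 = -2)
a(L, c) = -8 (a(L, c) = 2 - 10 = -8)
(-75 + a(-11, 5))*(M(-2)*(-22)) = (-75 - 8)*(-2*(-22)) = -83*44 = -3652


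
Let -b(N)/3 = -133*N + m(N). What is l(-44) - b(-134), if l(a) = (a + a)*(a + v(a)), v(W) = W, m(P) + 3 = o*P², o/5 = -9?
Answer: -2362859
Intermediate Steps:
o = -45 (o = 5*(-9) = -45)
m(P) = -3 - 45*P²
l(a) = 4*a² (l(a) = (a + a)*(a + a) = (2*a)*(2*a) = 4*a²)
b(N) = 9 + 135*N² + 399*N (b(N) = -3*(-133*N + (-3 - 45*N²)) = -3*(-3 - 133*N - 45*N²) = 9 + 135*N² + 399*N)
l(-44) - b(-134) = 4*(-44)² - (9 + 135*(-134)² + 399*(-134)) = 4*1936 - (9 + 135*17956 - 53466) = 7744 - (9 + 2424060 - 53466) = 7744 - 1*2370603 = 7744 - 2370603 = -2362859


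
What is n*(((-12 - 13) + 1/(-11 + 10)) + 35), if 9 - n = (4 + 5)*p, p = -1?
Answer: 162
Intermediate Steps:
n = 18 (n = 9 - (4 + 5)*(-1) = 9 - 9*(-1) = 9 - 1*(-9) = 9 + 9 = 18)
n*(((-12 - 13) + 1/(-11 + 10)) + 35) = 18*(((-12 - 13) + 1/(-11 + 10)) + 35) = 18*((-25 + 1/(-1)) + 35) = 18*((-25 - 1) + 35) = 18*(-26 + 35) = 18*9 = 162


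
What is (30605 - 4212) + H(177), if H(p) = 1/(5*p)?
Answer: 23357806/885 ≈ 26393.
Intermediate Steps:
H(p) = 1/(5*p)
(30605 - 4212) + H(177) = (30605 - 4212) + (⅕)/177 = 26393 + (⅕)*(1/177) = 26393 + 1/885 = 23357806/885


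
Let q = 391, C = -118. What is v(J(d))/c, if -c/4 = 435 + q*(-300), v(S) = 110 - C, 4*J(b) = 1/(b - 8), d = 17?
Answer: 19/38955 ≈ 0.00048774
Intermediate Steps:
J(b) = 1/(4*(-8 + b)) (J(b) = 1/(4*(b - 8)) = 1/(4*(-8 + b)))
v(S) = 228 (v(S) = 110 - 1*(-118) = 110 + 118 = 228)
c = 467460 (c = -4*(435 + 391*(-300)) = -4*(435 - 117300) = -4*(-116865) = 467460)
v(J(d))/c = 228/467460 = 228*(1/467460) = 19/38955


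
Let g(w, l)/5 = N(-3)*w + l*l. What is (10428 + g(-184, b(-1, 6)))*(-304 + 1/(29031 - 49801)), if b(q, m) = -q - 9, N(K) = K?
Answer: -42645303074/10385 ≈ -4.1064e+6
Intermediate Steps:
b(q, m) = -9 - q
g(w, l) = -15*w + 5*l² (g(w, l) = 5*(-3*w + l*l) = 5*(-3*w + l²) = 5*(l² - 3*w) = -15*w + 5*l²)
(10428 + g(-184, b(-1, 6)))*(-304 + 1/(29031 - 49801)) = (10428 + (-15*(-184) + 5*(-9 - 1*(-1))²))*(-304 + 1/(29031 - 49801)) = (10428 + (2760 + 5*(-9 + 1)²))*(-304 + 1/(-20770)) = (10428 + (2760 + 5*(-8)²))*(-304 - 1/20770) = (10428 + (2760 + 5*64))*(-6314081/20770) = (10428 + (2760 + 320))*(-6314081/20770) = (10428 + 3080)*(-6314081/20770) = 13508*(-6314081/20770) = -42645303074/10385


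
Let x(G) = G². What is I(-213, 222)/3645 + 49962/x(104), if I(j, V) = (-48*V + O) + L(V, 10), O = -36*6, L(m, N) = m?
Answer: 2230703/1314144 ≈ 1.6975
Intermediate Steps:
O = -216
I(j, V) = -216 - 47*V (I(j, V) = (-48*V - 216) + V = (-216 - 48*V) + V = -216 - 47*V)
I(-213, 222)/3645 + 49962/x(104) = (-216 - 47*222)/3645 + 49962/(104²) = (-216 - 10434)*(1/3645) + 49962/10816 = -10650*1/3645 + 49962*(1/10816) = -710/243 + 24981/5408 = 2230703/1314144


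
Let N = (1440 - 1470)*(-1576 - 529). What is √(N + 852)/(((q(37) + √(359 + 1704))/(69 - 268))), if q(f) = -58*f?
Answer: 199*√132036126/4603253 + 427054*√64002/4603253 ≈ 23.967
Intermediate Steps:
N = 63150 (N = -30*(-2105) = 63150)
√(N + 852)/(((q(37) + √(359 + 1704))/(69 - 268))) = √(63150 + 852)/(((-58*37 + √(359 + 1704))/(69 - 268))) = √64002/(((-2146 + √2063)/(-199))) = √64002/(((-2146 + √2063)*(-1/199))) = √64002/(2146/199 - √2063/199)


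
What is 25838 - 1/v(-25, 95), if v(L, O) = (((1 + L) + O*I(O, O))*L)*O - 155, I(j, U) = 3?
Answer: 16020335141/620030 ≈ 25838.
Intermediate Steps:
v(L, O) = -155 + L*O*(1 + L + 3*O) (v(L, O) = (((1 + L) + O*3)*L)*O - 155 = (((1 + L) + 3*O)*L)*O - 155 = ((1 + L + 3*O)*L)*O - 155 = (L*(1 + L + 3*O))*O - 155 = L*O*(1 + L + 3*O) - 155 = -155 + L*O*(1 + L + 3*O))
25838 - 1/v(-25, 95) = 25838 - 1/(-155 - 25*95 + 95*(-25)**2 + 3*(-25)*95**2) = 25838 - 1/(-155 - 2375 + 95*625 + 3*(-25)*9025) = 25838 - 1/(-155 - 2375 + 59375 - 676875) = 25838 - 1/(-620030) = 25838 - 1*(-1/620030) = 25838 + 1/620030 = 16020335141/620030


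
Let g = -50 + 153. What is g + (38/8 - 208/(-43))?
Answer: 19365/172 ≈ 112.59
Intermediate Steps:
g = 103
g + (38/8 - 208/(-43)) = 103 + (38/8 - 208/(-43)) = 103 + (38*(⅛) - 208*(-1/43)) = 103 + (19/4 + 208/43) = 103 + 1649/172 = 19365/172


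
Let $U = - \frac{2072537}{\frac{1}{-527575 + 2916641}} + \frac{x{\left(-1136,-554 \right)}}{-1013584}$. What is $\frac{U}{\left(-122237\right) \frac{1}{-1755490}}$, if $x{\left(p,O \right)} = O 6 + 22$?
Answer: $- \frac{15402546111925722165795}{216603964} \approx -7.1109 \cdot 10^{13}$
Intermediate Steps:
$x{\left(p,O \right)} = 22 + 6 O$ ($x{\left(p,O \right)} = 6 O + 22 = 22 + 6 O$)
$U = - \frac{193026456694350801}{38984}$ ($U = - \frac{2072537}{\frac{1}{-527575 + 2916641}} + \frac{22 + 6 \left(-554\right)}{-1013584} = - \frac{2072537}{\frac{1}{2389066}} + \left(22 - 3324\right) \left(- \frac{1}{1013584}\right) = - 2072537 \frac{1}{\frac{1}{2389066}} - - \frac{127}{38984} = \left(-2072537\right) 2389066 + \frac{127}{38984} = -4951427680442 + \frac{127}{38984} = - \frac{193026456694350801}{38984} \approx -4.9514 \cdot 10^{12}$)
$\frac{U}{\left(-122237\right) \frac{1}{-1755490}} = - \frac{193026456694350801}{38984 \left(- \frac{122237}{-1755490}\right)} = - \frac{193026456694350801}{38984 \left(\left(-122237\right) \left(- \frac{1}{1755490}\right)\right)} = - \frac{193026456694350801}{38984 \cdot \frac{122237}{1755490}} = \left(- \frac{193026456694350801}{38984}\right) \frac{1755490}{122237} = - \frac{15402546111925722165795}{216603964}$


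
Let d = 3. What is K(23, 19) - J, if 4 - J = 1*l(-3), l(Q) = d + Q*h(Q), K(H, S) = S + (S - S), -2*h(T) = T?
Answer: 27/2 ≈ 13.500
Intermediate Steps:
h(T) = -T/2
K(H, S) = S (K(H, S) = S + 0 = S)
l(Q) = 3 - Q²/2 (l(Q) = 3 + Q*(-Q/2) = 3 - Q²/2)
J = 11/2 (J = 4 - (3 - ½*(-3)²) = 4 - (3 - ½*9) = 4 - (3 - 9/2) = 4 - (-3)/2 = 4 - 1*(-3/2) = 4 + 3/2 = 11/2 ≈ 5.5000)
K(23, 19) - J = 19 - 1*11/2 = 19 - 11/2 = 27/2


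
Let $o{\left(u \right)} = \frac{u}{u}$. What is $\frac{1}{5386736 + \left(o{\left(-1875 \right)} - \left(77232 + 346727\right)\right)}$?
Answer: $\frac{1}{4962778} \approx 2.015 \cdot 10^{-7}$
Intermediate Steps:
$o{\left(u \right)} = 1$
$\frac{1}{5386736 + \left(o{\left(-1875 \right)} - \left(77232 + 346727\right)\right)} = \frac{1}{5386736 + \left(1 - \left(77232 + 346727\right)\right)} = \frac{1}{5386736 + \left(1 - 423959\right)} = \frac{1}{5386736 - 423958} = \frac{1}{4962778}$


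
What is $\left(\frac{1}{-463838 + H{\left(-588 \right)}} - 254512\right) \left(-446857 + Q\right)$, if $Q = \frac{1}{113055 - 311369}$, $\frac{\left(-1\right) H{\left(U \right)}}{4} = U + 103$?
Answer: $\frac{3472602157076634005641}{30533613324} \approx 1.1373 \cdot 10^{11}$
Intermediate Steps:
$H{\left(U \right)} = -412 - 4 U$ ($H{\left(U \right)} = - 4 \left(U + 103\right) = - 4 \left(103 + U\right) = -412 - 4 U$)
$Q = - \frac{1}{198314}$ ($Q = \frac{1}{-198314} = - \frac{1}{198314} \approx -5.0425 \cdot 10^{-6}$)
$\left(\frac{1}{-463838 + H{\left(-588 \right)}} - 254512\right) \left(-446857 + Q\right) = \left(\frac{1}{-463838 - -1940} - 254512\right) \left(-446857 - \frac{1}{198314}\right) = \left(\frac{1}{-463838 + \left(-412 + 2352\right)} - 254512\right) \left(- \frac{88617999099}{198314}\right) = \left(\frac{1}{-463838 + 1940} - 254512\right) \left(- \frac{88617999099}{198314}\right) = \left(\frac{1}{-461898} - 254512\right) \left(- \frac{88617999099}{198314}\right) = \left(- \frac{1}{461898} - 254512\right) \left(- \frac{88617999099}{198314}\right) = \left(- \frac{117558583777}{461898}\right) \left(- \frac{88617999099}{198314}\right) = \frac{3472602157076634005641}{30533613324}$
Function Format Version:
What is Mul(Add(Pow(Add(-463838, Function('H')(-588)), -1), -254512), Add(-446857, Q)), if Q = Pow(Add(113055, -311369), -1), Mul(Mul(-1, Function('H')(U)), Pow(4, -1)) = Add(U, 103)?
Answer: Rational(3472602157076634005641, 30533613324) ≈ 1.1373e+11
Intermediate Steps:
Function('H')(U) = Add(-412, Mul(-4, U)) (Function('H')(U) = Mul(-4, Add(U, 103)) = Mul(-4, Add(103, U)) = Add(-412, Mul(-4, U)))
Q = Rational(-1, 198314) (Q = Pow(-198314, -1) = Rational(-1, 198314) ≈ -5.0425e-6)
Mul(Add(Pow(Add(-463838, Function('H')(-588)), -1), -254512), Add(-446857, Q)) = Mul(Add(Pow(Add(-463838, Add(-412, Mul(-4, -588))), -1), -254512), Add(-446857, Rational(-1, 198314))) = Mul(Add(Pow(Add(-463838, Add(-412, 2352)), -1), -254512), Rational(-88617999099, 198314)) = Mul(Add(Pow(Add(-463838, 1940), -1), -254512), Rational(-88617999099, 198314)) = Mul(Add(Pow(-461898, -1), -254512), Rational(-88617999099, 198314)) = Mul(Add(Rational(-1, 461898), -254512), Rational(-88617999099, 198314)) = Mul(Rational(-117558583777, 461898), Rational(-88617999099, 198314)) = Rational(3472602157076634005641, 30533613324)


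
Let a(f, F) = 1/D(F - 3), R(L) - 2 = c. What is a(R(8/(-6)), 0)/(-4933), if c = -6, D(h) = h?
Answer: 1/14799 ≈ 6.7572e-5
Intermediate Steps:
R(L) = -4 (R(L) = 2 - 6 = -4)
a(f, F) = 1/(-3 + F) (a(f, F) = 1/(F - 3) = 1/(-3 + F))
a(R(8/(-6)), 0)/(-4933) = 1/((-3 + 0)*(-4933)) = -1/4933/(-3) = -⅓*(-1/4933) = 1/14799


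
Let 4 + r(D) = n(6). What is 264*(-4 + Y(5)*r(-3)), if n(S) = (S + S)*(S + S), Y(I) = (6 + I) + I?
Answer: 590304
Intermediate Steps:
Y(I) = 6 + 2*I
n(S) = 4*S**2 (n(S) = (2*S)*(2*S) = 4*S**2)
r(D) = 140 (r(D) = -4 + 4*6**2 = -4 + 4*36 = -4 + 144 = 140)
264*(-4 + Y(5)*r(-3)) = 264*(-4 + (6 + 2*5)*140) = 264*(-4 + (6 + 10)*140) = 264*(-4 + 16*140) = 264*(-4 + 2240) = 264*2236 = 590304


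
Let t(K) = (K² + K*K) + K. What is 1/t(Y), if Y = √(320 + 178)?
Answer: 2/1991 - √498/991518 ≈ 0.00098201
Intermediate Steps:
Y = √498 ≈ 22.316
t(K) = K + 2*K² (t(K) = (K² + K²) + K = 2*K² + K = K + 2*K²)
1/t(Y) = 1/(√498*(1 + 2*√498)) = √498/(498*(1 + 2*√498))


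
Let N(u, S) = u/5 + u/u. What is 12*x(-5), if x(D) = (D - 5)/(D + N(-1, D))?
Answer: 200/7 ≈ 28.571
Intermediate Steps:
N(u, S) = 1 + u/5 (N(u, S) = u*(1/5) + 1 = u/5 + 1 = 1 + u/5)
x(D) = (-5 + D)/(4/5 + D) (x(D) = (D - 5)/(D + (1 + (1/5)*(-1))) = (-5 + D)/(D + (1 - 1/5)) = (-5 + D)/(D + 4/5) = (-5 + D)/(4/5 + D))
12*x(-5) = 12*(5*(-5 - 5)/(4 + 5*(-5))) = 12*(5*(-10)/(4 - 25)) = 12*(5*(-10)/(-21)) = 12*(5*(-1/21)*(-10)) = 12*(50/21) = 200/7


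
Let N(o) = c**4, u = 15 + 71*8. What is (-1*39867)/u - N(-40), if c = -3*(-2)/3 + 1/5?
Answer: -33452578/364375 ≈ -91.808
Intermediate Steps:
u = 583 (u = 15 + 568 = 583)
c = 11/5 (c = 6*(1/3) + 1*(1/5) = 2 + 1/5 = 11/5 ≈ 2.2000)
N(o) = 14641/625 (N(o) = (11/5)**4 = 14641/625)
(-1*39867)/u - N(-40) = -1*39867/583 - 1*14641/625 = -39867*1/583 - 14641/625 = -39867/583 - 14641/625 = -33452578/364375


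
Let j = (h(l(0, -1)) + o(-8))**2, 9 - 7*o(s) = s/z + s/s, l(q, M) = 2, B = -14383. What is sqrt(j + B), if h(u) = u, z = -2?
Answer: I*sqrt(704443)/7 ≈ 119.9*I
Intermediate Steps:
o(s) = 8/7 + s/14 (o(s) = 9/7 - (s/(-2) + s/s)/7 = 9/7 - (s*(-1/2) + 1)/7 = 9/7 - (-s/2 + 1)/7 = 9/7 - (1 - s/2)/7 = 9/7 + (-1/7 + s/14) = 8/7 + s/14)
j = 324/49 (j = (2 + (8/7 + (1/14)*(-8)))**2 = (2 + (8/7 - 4/7))**2 = (2 + 4/7)**2 = (18/7)**2 = 324/49 ≈ 6.6122)
sqrt(j + B) = sqrt(324/49 - 14383) = sqrt(-704443/49) = I*sqrt(704443)/7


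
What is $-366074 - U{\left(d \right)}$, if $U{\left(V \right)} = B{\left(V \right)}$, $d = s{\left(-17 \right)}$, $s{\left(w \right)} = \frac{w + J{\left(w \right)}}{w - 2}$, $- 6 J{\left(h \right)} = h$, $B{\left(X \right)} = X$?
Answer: $- \frac{41732521}{114} \approx -3.6607 \cdot 10^{5}$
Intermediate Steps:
$J{\left(h \right)} = - \frac{h}{6}$
$s{\left(w \right)} = \frac{5 w}{6 \left(-2 + w\right)}$ ($s{\left(w \right)} = \frac{w - \frac{w}{6}}{w - 2} = \frac{\frac{5}{6} w}{-2 + w} = \frac{5 w}{6 \left(-2 + w\right)}$)
$d = \frac{85}{114}$ ($d = \frac{5}{6} \left(-17\right) \frac{1}{-2 - 17} = \frac{5}{6} \left(-17\right) \frac{1}{-19} = \frac{5}{6} \left(-17\right) \left(- \frac{1}{19}\right) = \frac{85}{114} \approx 0.74561$)
$U{\left(V \right)} = V$
$-366074 - U{\left(d \right)} = -366074 - \frac{85}{114} = - \frac{41732521}{114}$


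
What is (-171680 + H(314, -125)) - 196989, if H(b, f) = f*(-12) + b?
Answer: -366855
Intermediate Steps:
H(b, f) = b - 12*f (H(b, f) = -12*f + b = b - 12*f)
(-171680 + H(314, -125)) - 196989 = (-171680 + (314 - 12*(-125))) - 196989 = (-171680 + (314 + 1500)) - 196989 = (-171680 + 1814) - 196989 = -169866 - 196989 = -366855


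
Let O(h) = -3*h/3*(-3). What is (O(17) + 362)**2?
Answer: 170569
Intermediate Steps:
O(h) = 3*h (O(h) = -3*h/3*(-3) = -h*(-3) = 3*h)
(O(17) + 362)**2 = (3*17 + 362)**2 = (51 + 362)**2 = 413**2 = 170569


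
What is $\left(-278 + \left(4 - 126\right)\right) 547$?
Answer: $-218800$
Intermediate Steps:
$\left(-278 + \left(4 - 126\right)\right) 547 = \left(-278 - 122\right) 547 = \left(-400\right) 547 = -218800$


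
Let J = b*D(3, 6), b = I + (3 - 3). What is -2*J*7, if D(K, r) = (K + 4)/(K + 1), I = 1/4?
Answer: -49/8 ≈ -6.1250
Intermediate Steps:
I = ¼ ≈ 0.25000
D(K, r) = (4 + K)/(1 + K)
b = ¼ (b = ¼ + (3 - 3) = ¼ + 0 = ¼ ≈ 0.25000)
J = 7/16 (J = ((4 + 3)/(1 + 3))/4 = (7/4)/4 = ((¼)*7)/4 = (¼)*(7/4) = 7/16 ≈ 0.43750)
-2*J*7 = -2*7/16*7 = -7/8*7 = -49/8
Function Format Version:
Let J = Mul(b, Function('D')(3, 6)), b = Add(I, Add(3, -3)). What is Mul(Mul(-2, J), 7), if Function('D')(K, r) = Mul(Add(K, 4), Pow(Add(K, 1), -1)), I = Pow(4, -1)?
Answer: Rational(-49, 8) ≈ -6.1250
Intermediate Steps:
I = Rational(1, 4) ≈ 0.25000
Function('D')(K, r) = Mul(Pow(Add(1, K), -1), Add(4, K)) (Function('D')(K, r) = Mul(Add(4, K), Pow(Add(1, K), -1)) = Mul(Pow(Add(1, K), -1), Add(4, K)))
b = Rational(1, 4) (b = Add(Rational(1, 4), Add(3, -3)) = Add(Rational(1, 4), 0) = Rational(1, 4) ≈ 0.25000)
J = Rational(7, 16) (J = Mul(Rational(1, 4), Mul(Pow(Add(1, 3), -1), Add(4, 3))) = Mul(Rational(1, 4), Mul(Pow(4, -1), 7)) = Mul(Rational(1, 4), Mul(Rational(1, 4), 7)) = Mul(Rational(1, 4), Rational(7, 4)) = Rational(7, 16) ≈ 0.43750)
Mul(Mul(-2, J), 7) = Mul(Mul(-2, Rational(7, 16)), 7) = Mul(Rational(-7, 8), 7) = Rational(-49, 8)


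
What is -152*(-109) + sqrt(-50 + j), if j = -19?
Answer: 16568 + I*sqrt(69) ≈ 16568.0 + 8.3066*I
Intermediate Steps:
-152*(-109) + sqrt(-50 + j) = -152*(-109) + sqrt(-50 - 19) = 16568 + sqrt(-69) = 16568 + I*sqrt(69)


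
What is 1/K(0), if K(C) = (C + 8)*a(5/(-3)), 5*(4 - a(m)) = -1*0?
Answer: 1/32 ≈ 0.031250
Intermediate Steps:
a(m) = 4 (a(m) = 4 - (-1)*0/5 = 4 - ⅕*0 = 4 + 0 = 4)
K(C) = 32 + 4*C (K(C) = (C + 8)*4 = (8 + C)*4 = 32 + 4*C)
1/K(0) = 1/(32 + 4*0) = 1/(32 + 0) = 1/32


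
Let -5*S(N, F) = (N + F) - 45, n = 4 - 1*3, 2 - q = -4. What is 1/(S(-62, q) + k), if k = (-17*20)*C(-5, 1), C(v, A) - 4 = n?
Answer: -5/8399 ≈ -0.00059531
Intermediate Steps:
q = 6 (q = 2 - 1*(-4) = 2 + 4 = 6)
n = 1 (n = 4 - 3 = 1)
C(v, A) = 5 (C(v, A) = 4 + 1 = 5)
S(N, F) = 9 - F/5 - N/5 (S(N, F) = -((N + F) - 45)/5 = -((F + N) - 45)/5 = -(-45 + F + N)/5 = 9 - F/5 - N/5)
k = -1700 (k = -17*20*5 = -340*5 = -1700)
1/(S(-62, q) + k) = 1/((9 - ⅕*6 - ⅕*(-62)) - 1700) = 1/((9 - 6/5 + 62/5) - 1700) = 1/(101/5 - 1700) = 1/(-8399/5) = -5/8399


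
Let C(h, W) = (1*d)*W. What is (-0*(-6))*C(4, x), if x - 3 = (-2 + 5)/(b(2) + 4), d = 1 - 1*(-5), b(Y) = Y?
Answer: 0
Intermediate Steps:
d = 6 (d = 1 + 5 = 6)
x = 7/2 (x = 3 + (-2 + 5)/(2 + 4) = 3 + 3/6 = 3 + 3*(1/6) = 3 + 1/2 = 7/2 ≈ 3.5000)
C(h, W) = 6*W (C(h, W) = (1*6)*W = 6*W)
(-0*(-6))*C(4, x) = (-0*(-6))*(6*(7/2)) = -19*0*21 = 0*21 = 0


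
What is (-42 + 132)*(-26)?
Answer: -2340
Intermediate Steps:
(-42 + 132)*(-26) = 90*(-26) = -2340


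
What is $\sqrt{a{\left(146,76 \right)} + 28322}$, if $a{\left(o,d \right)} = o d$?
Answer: $\sqrt{39418} \approx 198.54$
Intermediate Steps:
$a{\left(o,d \right)} = d o$
$\sqrt{a{\left(146,76 \right)} + 28322} = \sqrt{76 \cdot 146 + 28322} = \sqrt{11096 + 28322} = \sqrt{39418}$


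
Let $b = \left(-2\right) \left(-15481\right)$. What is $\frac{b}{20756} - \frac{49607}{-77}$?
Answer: $\frac{516013483}{799106} \approx 645.74$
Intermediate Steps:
$b = 30962$
$\frac{b}{20756} - \frac{49607}{-77} = \frac{30962}{20756} - \frac{49607}{-77} = 30962 \cdot \frac{1}{20756} - - \frac{49607}{77} = \frac{15481}{10378} + \frac{49607}{77} = \frac{516013483}{799106}$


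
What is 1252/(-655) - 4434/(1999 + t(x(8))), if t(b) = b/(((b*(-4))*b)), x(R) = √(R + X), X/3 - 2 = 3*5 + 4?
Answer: -491144100892/118933776937 - 17736*√71/4539457135 ≈ -4.1296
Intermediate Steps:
X = 63 (X = 6 + 3*(3*5 + 4) = 6 + 3*(15 + 4) = 6 + 3*19 = 6 + 57 = 63)
x(R) = √(63 + R) (x(R) = √(R + 63) = √(63 + R))
t(b) = -1/(4*b) (t(b) = b/(((-4*b)*b)) = b/((-4*b²)) = b*(-1/(4*b²)) = -1/(4*b))
1252/(-655) - 4434/(1999 + t(x(8))) = 1252/(-655) - 4434/(1999 - 1/(4*√(63 + 8))) = 1252*(-1/655) - 4434/(1999 - √71/71/4) = -1252/655 - 4434/(1999 - √71/284)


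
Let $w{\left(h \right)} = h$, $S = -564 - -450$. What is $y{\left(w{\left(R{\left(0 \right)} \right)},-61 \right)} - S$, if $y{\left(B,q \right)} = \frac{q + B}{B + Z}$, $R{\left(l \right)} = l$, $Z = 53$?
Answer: $\frac{5981}{53} \approx 112.85$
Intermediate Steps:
$S = -114$ ($S = -564 + 450 = -114$)
$y{\left(B,q \right)} = \frac{B + q}{53 + B}$ ($y{\left(B,q \right)} = \frac{q + B}{B + 53} = \frac{B + q}{53 + B}$)
$y{\left(w{\left(R{\left(0 \right)} \right)},-61 \right)} - S = \frac{0 - 61}{53 + 0} - -114 = \frac{1}{53} \left(-61\right) + 114 = - \frac{61}{53} + 114 = \frac{5981}{53}$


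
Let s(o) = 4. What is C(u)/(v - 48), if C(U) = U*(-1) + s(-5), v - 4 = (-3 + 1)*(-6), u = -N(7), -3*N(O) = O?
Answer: -5/96 ≈ -0.052083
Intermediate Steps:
N(O) = -O/3
u = 7/3 (u = -(-1)*7/3 = -1*(-7/3) = 7/3 ≈ 2.3333)
v = 16 (v = 4 + (-3 + 1)*(-6) = 4 - 2*(-6) = 4 + 12 = 16)
C(U) = 4 - U (C(U) = U*(-1) + 4 = -U + 4 = 4 - U)
C(u)/(v - 48) = (4 - 1*7/3)/(16 - 48) = (4 - 7/3)/(-32) = (5/3)*(-1/32) = -5/96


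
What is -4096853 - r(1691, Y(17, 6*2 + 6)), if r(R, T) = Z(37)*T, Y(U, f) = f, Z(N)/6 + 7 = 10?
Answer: -4097177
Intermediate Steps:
Z(N) = 18 (Z(N) = -42 + 6*10 = -42 + 60 = 18)
r(R, T) = 18*T
-4096853 - r(1691, Y(17, 6*2 + 6)) = -4096853 - 18*(6*2 + 6) = -4096853 - 18*(12 + 6) = -4096853 - 18*18 = -4096853 - 1*324 = -4096853 - 324 = -4097177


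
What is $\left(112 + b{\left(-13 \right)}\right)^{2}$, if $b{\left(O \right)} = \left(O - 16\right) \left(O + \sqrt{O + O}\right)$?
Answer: $217255 - 28362 i \sqrt{26} \approx 2.1726 \cdot 10^{5} - 1.4462 \cdot 10^{5} i$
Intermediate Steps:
$b{\left(O \right)} = \left(-16 + O\right) \left(O + \sqrt{2} \sqrt{O}\right)$ ($b{\left(O \right)} = \left(-16 + O\right) \left(O + \sqrt{2 O}\right) = \left(-16 + O\right) \left(O + \sqrt{2} \sqrt{O}\right)$)
$\left(112 + b{\left(-13 \right)}\right)^{2} = \left(112 + \left(\left(-13\right)^{2} - -208 + \sqrt{2} \left(-13\right)^{\frac{3}{2}} - 16 \sqrt{2} \sqrt{-13}\right)\right)^{2} = \left(112 + \left(169 + 208 + \sqrt{2} \left(- 13 i \sqrt{13}\right) - 16 \sqrt{2} i \sqrt{13}\right)\right)^{2} = \left(112 + \left(169 + 208 - 13 i \sqrt{26} - 16 i \sqrt{26}\right)\right)^{2} = \left(112 + \left(377 - 29 i \sqrt{26}\right)\right)^{2} = \left(489 - 29 i \sqrt{26}\right)^{2}$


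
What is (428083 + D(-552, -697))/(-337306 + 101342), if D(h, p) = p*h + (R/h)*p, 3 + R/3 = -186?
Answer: -149428435/43417376 ≈ -3.4417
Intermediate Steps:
R = -567 (R = -9 + 3*(-186) = -9 - 558 = -567)
D(h, p) = h*p - 567*p/h (D(h, p) = p*h + (-567/h)*p = h*p - 567*p/h)
(428083 + D(-552, -697))/(-337306 + 101342) = (428083 - 697*(-567 + (-552)**2)/(-552))/(-337306 + 101342) = (428083 - 697*(-1/552)*(-567 + 304704))/(-235964) = (428083 - 697*(-1/552)*304137)*(-1/235964) = (428083 + 70661163/184)*(-1/235964) = (149428435/184)*(-1/235964) = -149428435/43417376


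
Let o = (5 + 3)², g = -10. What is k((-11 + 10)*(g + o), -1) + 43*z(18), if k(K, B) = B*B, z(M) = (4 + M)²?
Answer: 20813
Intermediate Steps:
o = 64 (o = 8² = 64)
k(K, B) = B²
k((-11 + 10)*(g + o), -1) + 43*z(18) = (-1)² + 43*(4 + 18)² = 1 + 43*22² = 1 + 43*484 = 1 + 20812 = 20813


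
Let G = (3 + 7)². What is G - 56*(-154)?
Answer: 8724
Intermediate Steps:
G = 100 (G = 10² = 100)
G - 56*(-154) = 100 - 56*(-154) = 100 + 8624 = 8724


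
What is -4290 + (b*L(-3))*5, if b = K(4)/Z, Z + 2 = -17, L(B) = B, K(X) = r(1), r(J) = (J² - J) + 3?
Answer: -81465/19 ≈ -4287.6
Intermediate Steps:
r(J) = 3 + J² - J
K(X) = 3 (K(X) = 3 + 1² - 1*1 = 3 + 1 - 1 = 3)
Z = -19 (Z = -2 - 17 = -19)
b = -3/19 (b = 3/(-19) = 3*(-1/19) = -3/19 ≈ -0.15789)
-4290 + (b*L(-3))*5 = -4290 - 3/19*(-3)*5 = -4290 + (9/19)*5 = -4290 + 45/19 = -81465/19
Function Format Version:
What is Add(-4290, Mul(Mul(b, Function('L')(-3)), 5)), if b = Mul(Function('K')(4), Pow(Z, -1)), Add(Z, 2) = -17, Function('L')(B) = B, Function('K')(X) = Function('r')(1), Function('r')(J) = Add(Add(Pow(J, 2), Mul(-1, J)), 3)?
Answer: Rational(-81465, 19) ≈ -4287.6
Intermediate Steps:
Function('r')(J) = Add(3, Pow(J, 2), Mul(-1, J))
Function('K')(X) = 3 (Function('K')(X) = Add(3, Pow(1, 2), Mul(-1, 1)) = Add(3, 1, -1) = 3)
Z = -19 (Z = Add(-2, -17) = -19)
b = Rational(-3, 19) (b = Mul(3, Pow(-19, -1)) = Mul(3, Rational(-1, 19)) = Rational(-3, 19) ≈ -0.15789)
Add(-4290, Mul(Mul(b, Function('L')(-3)), 5)) = Add(-4290, Mul(Mul(Rational(-3, 19), -3), 5)) = Add(-4290, Mul(Rational(9, 19), 5)) = Add(-4290, Rational(45, 19)) = Rational(-81465, 19)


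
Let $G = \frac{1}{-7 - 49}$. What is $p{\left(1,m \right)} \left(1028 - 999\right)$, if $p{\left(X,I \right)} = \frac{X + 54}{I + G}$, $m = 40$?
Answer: $\frac{89320}{2239} \approx 39.893$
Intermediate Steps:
$G = - \frac{1}{56}$ ($G = \frac{1}{-56} = - \frac{1}{56} \approx -0.017857$)
$p{\left(X,I \right)} = \frac{54 + X}{- \frac{1}{56} + I}$ ($p{\left(X,I \right)} = \frac{X + 54}{I - \frac{1}{56}} = \frac{54 + X}{- \frac{1}{56} + I}$)
$p{\left(1,m \right)} \left(1028 - 999\right) = \frac{56 \left(54 + 1\right)}{-1 + 56 \cdot 40} \left(1028 - 999\right) = 56 \frac{1}{-1 + 2240} \cdot 55 \cdot 29 = 56 \cdot \frac{1}{2239} \cdot 55 \cdot 29 = \frac{3080}{2239} \cdot 29 = \frac{89320}{2239}$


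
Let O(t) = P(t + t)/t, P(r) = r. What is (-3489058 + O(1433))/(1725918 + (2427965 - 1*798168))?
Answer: -3489056/3355715 ≈ -1.0397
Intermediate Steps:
O(t) = 2 (O(t) = (t + t)/t = (2*t)/t = 2)
(-3489058 + O(1433))/(1725918 + (2427965 - 1*798168)) = (-3489058 + 2)/(1725918 + (2427965 - 1*798168)) = -3489056/(1725918 + (2427965 - 798168)) = -3489056/(1725918 + 1629797) = -3489056/3355715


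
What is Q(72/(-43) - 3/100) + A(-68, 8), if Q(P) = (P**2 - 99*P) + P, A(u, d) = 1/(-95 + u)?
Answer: 512152749083/3013870000 ≈ 169.93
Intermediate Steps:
Q(P) = P**2 - 98*P
Q(72/(-43) - 3/100) + A(-68, 8) = (72/(-43) - 3/100)*(-98 + (72/(-43) - 3/100)) + 1/(-95 - 68) = (72*(-1/43) - 3*1/100)*(-98 + (72*(-1/43) - 3*1/100)) + 1/(-163) = (-72/43 - 3/100)*(-98 + (-72/43 - 3/100)) - 1/163 = -7329*(-98 - 7329/4300)/4300 - 1/163 = -7329/4300*(-428729/4300) - 1/163 = 3142154841/18490000 - 1/163 = 512152749083/3013870000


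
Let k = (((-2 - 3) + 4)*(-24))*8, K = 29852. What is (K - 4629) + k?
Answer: 25415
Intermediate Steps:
k = 192 (k = ((-5 + 4)*(-24))*8 = -1*(-24)*8 = 24*8 = 192)
(K - 4629) + k = (29852 - 4629) + 192 = 25223 + 192 = 25415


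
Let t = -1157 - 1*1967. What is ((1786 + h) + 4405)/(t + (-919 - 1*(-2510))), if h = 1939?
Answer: -2710/511 ≈ -5.3033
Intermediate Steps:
t = -3124 (t = -1157 - 1967 = -3124)
((1786 + h) + 4405)/(t + (-919 - 1*(-2510))) = ((1786 + 1939) + 4405)/(-3124 + (-919 - 1*(-2510))) = (3725 + 4405)/(-3124 + (-919 + 2510)) = 8130/(-3124 + 1591) = 8130/(-1533) = 8130*(-1/1533) = -2710/511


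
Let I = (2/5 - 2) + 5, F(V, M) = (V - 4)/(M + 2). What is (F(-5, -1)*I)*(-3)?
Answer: 459/5 ≈ 91.800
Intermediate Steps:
F(V, M) = (-4 + V)/(2 + M)
I = 17/5 (I = (2*(1/5) - 2) + 5 = (2/5 - 2) + 5 = -8/5 + 5 = 17/5 ≈ 3.4000)
(F(-5, -1)*I)*(-3) = (((-4 - 5)/(2 - 1))*(17/5))*(-3) = ((-9/1)*(17/5))*(-3) = ((1*(-9))*(17/5))*(-3) = -9*17/5*(-3) = -153/5*(-3) = 459/5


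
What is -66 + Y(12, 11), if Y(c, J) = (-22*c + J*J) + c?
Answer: -197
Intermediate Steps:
Y(c, J) = J**2 - 21*c (Y(c, J) = (-22*c + J**2) + c = (J**2 - 22*c) + c = J**2 - 21*c)
-66 + Y(12, 11) = -66 + (11**2 - 21*12) = -66 + (121 - 252) = -66 - 131 = -197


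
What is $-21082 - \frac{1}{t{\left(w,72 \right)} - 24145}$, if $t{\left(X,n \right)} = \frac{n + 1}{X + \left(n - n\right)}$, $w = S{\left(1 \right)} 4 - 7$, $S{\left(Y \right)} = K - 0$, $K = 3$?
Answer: $- \frac{2543585459}{120652} \approx -21082.0$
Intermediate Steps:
$S{\left(Y \right)} = 3$ ($S{\left(Y \right)} = 3 - 0 = 3 + 0 = 3$)
$w = 5$ ($w = 3 \cdot 4 - 7 = 12 - 7 = 5$)
$t{\left(X,n \right)} = \frac{1 + n}{X}$ ($t{\left(X,n \right)} = \frac{1 + n}{X + 0} = \frac{1 + n}{X}$)
$-21082 - \frac{1}{t{\left(w,72 \right)} - 24145} = -21082 - \frac{1}{\frac{1 + 72}{5} - 24145} = -21082 - \frac{1}{\frac{1}{5} \cdot 73 - 24145} = -21082 - \frac{1}{\frac{73}{5} - 24145} = -21082 - \frac{1}{- \frac{120652}{5}} = -21082 - - \frac{5}{120652} = -21082 + \frac{5}{120652} = - \frac{2543585459}{120652}$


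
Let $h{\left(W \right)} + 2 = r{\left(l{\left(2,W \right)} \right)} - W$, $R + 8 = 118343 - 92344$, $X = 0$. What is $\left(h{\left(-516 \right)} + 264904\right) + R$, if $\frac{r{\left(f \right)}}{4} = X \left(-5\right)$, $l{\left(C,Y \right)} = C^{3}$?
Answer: $291409$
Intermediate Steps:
$R = 25991$ ($R = -8 + \left(118343 - 92344\right) = -8 + 25999 = 25991$)
$r{\left(f \right)} = 0$ ($r{\left(f \right)} = 4 \cdot 0 \left(-5\right) = 4 \cdot 0 = 0$)
$h{\left(W \right)} = -2 - W$ ($h{\left(W \right)} = -2 + \left(0 - W\right) = -2 - W$)
$\left(h{\left(-516 \right)} + 264904\right) + R = \left(\left(-2 - -516\right) + 264904\right) + 25991 = \left(\left(-2 + 516\right) + 264904\right) + 25991 = \left(514 + 264904\right) + 25991 = 265418 + 25991 = 291409$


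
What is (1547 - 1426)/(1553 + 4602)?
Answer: 121/6155 ≈ 0.019659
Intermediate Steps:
(1547 - 1426)/(1553 + 4602) = 121/6155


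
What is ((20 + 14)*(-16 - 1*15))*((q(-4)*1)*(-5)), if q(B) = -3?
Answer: -15810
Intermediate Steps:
((20 + 14)*(-16 - 1*15))*((q(-4)*1)*(-5)) = ((20 + 14)*(-16 - 1*15))*(-3*1*(-5)) = (34*(-16 - 15))*(-3*(-5)) = (34*(-31))*15 = -1054*15 = -15810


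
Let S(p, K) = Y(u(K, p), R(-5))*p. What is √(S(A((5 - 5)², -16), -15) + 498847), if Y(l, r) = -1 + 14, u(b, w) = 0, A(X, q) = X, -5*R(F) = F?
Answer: 23*√943 ≈ 706.29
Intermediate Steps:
R(F) = -F/5
Y(l, r) = 13
S(p, K) = 13*p
√(S(A((5 - 5)², -16), -15) + 498847) = √(13*(5 - 5)² + 498847) = √(13*0² + 498847) = √(13*0 + 498847) = √(0 + 498847) = √498847 = 23*√943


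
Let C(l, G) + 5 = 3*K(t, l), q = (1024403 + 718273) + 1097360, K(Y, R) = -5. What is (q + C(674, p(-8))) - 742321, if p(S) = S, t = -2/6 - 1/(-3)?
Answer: 2097695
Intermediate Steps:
t = 0 (t = -2*1/6 - 1*(-1/3) = -1/3 + 1/3 = 0)
q = 2840036 (q = 1742676 + 1097360 = 2840036)
C(l, G) = -20 (C(l, G) = -5 + 3*(-5) = -5 - 15 = -20)
(q + C(674, p(-8))) - 742321 = (2840036 - 20) - 742321 = 2840016 - 742321 = 2097695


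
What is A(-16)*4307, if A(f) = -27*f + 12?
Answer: 1912308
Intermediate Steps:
A(f) = 12 - 27*f
A(-16)*4307 = (12 - 27*(-16))*4307 = (12 + 432)*4307 = 444*4307 = 1912308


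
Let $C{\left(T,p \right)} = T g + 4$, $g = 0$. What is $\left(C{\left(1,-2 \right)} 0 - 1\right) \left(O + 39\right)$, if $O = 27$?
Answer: $-66$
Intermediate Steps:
$C{\left(T,p \right)} = 4$ ($C{\left(T,p \right)} = T 0 + 4 = 0 + 4 = 4$)
$\left(C{\left(1,-2 \right)} 0 - 1\right) \left(O + 39\right) = \left(4 \cdot 0 - 1\right) \left(27 + 39\right) = \left(0 - 1\right) 66 = \left(-1\right) 66 = -66$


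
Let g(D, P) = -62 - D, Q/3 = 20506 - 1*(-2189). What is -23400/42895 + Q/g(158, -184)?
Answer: -117026163/377476 ≈ -310.02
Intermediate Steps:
Q = 68085 (Q = 3*(20506 - 1*(-2189)) = 3*(20506 + 2189) = 3*22695 = 68085)
-23400/42895 + Q/g(158, -184) = -23400/42895 + 68085/(-62 - 1*158) = -23400*1/42895 + 68085/(-62 - 158) = -4680/8579 + 68085/(-220) = -4680/8579 + 68085*(-1/220) = -4680/8579 - 13617/44 = -117026163/377476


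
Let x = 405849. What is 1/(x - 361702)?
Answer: 1/44147 ≈ 2.2652e-5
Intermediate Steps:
1/(x - 361702) = 1/(405849 - 361702) = 1/44147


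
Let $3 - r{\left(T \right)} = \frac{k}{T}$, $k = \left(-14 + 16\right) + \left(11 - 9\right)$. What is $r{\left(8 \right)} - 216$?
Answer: $- \frac{427}{2} \approx -213.5$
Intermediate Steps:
$k = 4$ ($k = 2 + \left(11 - 9\right) = 2 + 2 = 4$)
$r{\left(T \right)} = 3 - \frac{4}{T}$
$r{\left(8 \right)} - 216 = \left(3 - \frac{4}{8}\right) - 216 = \left(3 - \frac{1}{2}\right) - 216 = \frac{5}{2} - 216 = - \frac{427}{2}$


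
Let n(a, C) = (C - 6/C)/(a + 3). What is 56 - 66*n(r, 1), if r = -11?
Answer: 59/4 ≈ 14.750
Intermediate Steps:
n(a, C) = (C - 6/C)/(3 + a)
56 - 66*n(r, 1) = 56 - 66*(-6 + 1**2)/(1*(3 - 11)) = 56 - 66*(-6 + 1)/(-8) = 56 - 66*(-1)*(-5)/8 = 56 - 66*5/8 = 56 - 165/4 = 59/4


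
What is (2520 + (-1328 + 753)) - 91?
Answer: 1854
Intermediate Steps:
(2520 + (-1328 + 753)) - 91 = (2520 - 575) - 91 = 1945 - 91 = 1854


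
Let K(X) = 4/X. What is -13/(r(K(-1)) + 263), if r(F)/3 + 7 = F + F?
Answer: -13/218 ≈ -0.059633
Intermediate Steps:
r(F) = -21 + 6*F (r(F) = -21 + 3*(F + F) = -21 + 3*(2*F) = -21 + 6*F)
-13/(r(K(-1)) + 263) = -13/((-21 + 6*(4/(-1))) + 263) = -13/((-21 + 6*(4*(-1))) + 263) = -13/((-21 + 6*(-4)) + 263) = -13/((-21 - 24) + 263) = -13/(-45 + 263) = -13/218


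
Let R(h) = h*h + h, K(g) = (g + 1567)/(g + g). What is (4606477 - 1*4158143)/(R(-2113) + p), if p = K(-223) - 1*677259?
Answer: 99978482/844142859 ≈ 0.11844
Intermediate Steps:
K(g) = (1567 + g)/(2*g) (K(g) = (1567 + g)/((2*g)) = (1567 + g)*(1/(2*g)) = (1567 + g)/(2*g))
R(h) = h + h**2 (R(h) = h**2 + h = h + h**2)
p = -151029429/223 (p = (1/2)*(1567 - 223)/(-223) - 1*677259 = (1/2)*(-1/223)*1344 - 677259 = -672/223 - 677259 = -151029429/223 ≈ -6.7726e+5)
(4606477 - 1*4158143)/(R(-2113) + p) = (4606477 - 1*4158143)/(-2113*(1 - 2113) - 151029429/223) = (4606477 - 4158143)/(-2113*(-2112) - 151029429/223) = 448334/(4462656 - 151029429/223) = 448334/(844142859/223) = 448334*(223/844142859) = 99978482/844142859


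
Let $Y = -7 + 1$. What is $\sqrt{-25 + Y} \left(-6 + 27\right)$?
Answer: $21 i \sqrt{31} \approx 116.92 i$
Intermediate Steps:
$Y = -6$
$\sqrt{-25 + Y} \left(-6 + 27\right) = \sqrt{-25 - 6} \left(-6 + 27\right) = \sqrt{-31} \cdot 21 = i \sqrt{31} \cdot 21 = 21 i \sqrt{31}$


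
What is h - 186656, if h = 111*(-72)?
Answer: -194648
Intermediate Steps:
h = -7992
h - 186656 = -7992 - 186656 = -194648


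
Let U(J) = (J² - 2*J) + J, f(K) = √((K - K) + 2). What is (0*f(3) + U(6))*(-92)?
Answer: -2760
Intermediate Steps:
f(K) = √2 (f(K) = √(0 + 2) = √2)
U(J) = J² - J
(0*f(3) + U(6))*(-92) = (0*√2 + 6*(-1 + 6))*(-92) = (0 + 6*5)*(-92) = (0 + 30)*(-92) = 30*(-92) = -2760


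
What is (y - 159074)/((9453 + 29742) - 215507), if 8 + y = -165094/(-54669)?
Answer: 2174172191/2409700182 ≈ 0.90226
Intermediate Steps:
y = -272258/54669 (y = -8 - 165094/(-54669) = -8 - 165094*(-1/54669) = -8 + 165094/54669 = -272258/54669 ≈ -4.9801)
(y - 159074)/((9453 + 29742) - 215507) = (-272258/54669 - 159074)/((9453 + 29742) - 215507) = -8696688764/(54669*(39195 - 215507)) = -8696688764/54669/(-176312) = -8696688764/54669*(-1/176312) = 2174172191/2409700182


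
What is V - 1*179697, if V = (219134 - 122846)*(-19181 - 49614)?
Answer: -6624312657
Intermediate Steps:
V = -6624132960 (V = 96288*(-68795) = -6624132960)
V - 1*179697 = -6624132960 - 1*179697 = -6624132960 - 179697 = -6624312657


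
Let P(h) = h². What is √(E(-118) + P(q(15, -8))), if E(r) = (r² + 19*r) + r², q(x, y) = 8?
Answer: √25670 ≈ 160.22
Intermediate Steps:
E(r) = 2*r² + 19*r
√(E(-118) + P(q(15, -8))) = √(-118*(19 + 2*(-118)) + 8²) = √(-118*(19 - 236) + 64) = √(-118*(-217) + 64) = √(25606 + 64) = √25670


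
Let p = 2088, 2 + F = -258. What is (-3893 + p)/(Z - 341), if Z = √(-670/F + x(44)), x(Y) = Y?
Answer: 3200626/604419 + 361*√31486/604419 ≈ 5.4014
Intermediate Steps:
F = -260 (F = -2 - 258 = -260)
Z = √31486/26 (Z = √(-670/(-260) + 44) = √(-670*(-1/260) + 44) = √(67/26 + 44) = √(1211/26) = √31486/26 ≈ 6.8247)
(-3893 + p)/(Z - 341) = (-3893 + 2088)/(√31486/26 - 341) = -1805/(-341 + √31486/26)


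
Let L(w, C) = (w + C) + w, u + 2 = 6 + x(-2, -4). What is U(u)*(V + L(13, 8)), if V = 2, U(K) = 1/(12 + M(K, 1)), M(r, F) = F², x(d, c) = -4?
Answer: 36/13 ≈ 2.7692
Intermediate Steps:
u = 0 (u = -2 + (6 - 4) = -2 + 2 = 0)
L(w, C) = C + 2*w (L(w, C) = (C + w) + w = C + 2*w)
U(K) = 1/13 (U(K) = 1/(12 + 1²) = 1/(12 + 1) = 1/13)
U(u)*(V + L(13, 8)) = (2 + (8 + 2*13))/13 = (2 + (8 + 26))/13 = (2 + 34)/13 = (1/13)*36 = 36/13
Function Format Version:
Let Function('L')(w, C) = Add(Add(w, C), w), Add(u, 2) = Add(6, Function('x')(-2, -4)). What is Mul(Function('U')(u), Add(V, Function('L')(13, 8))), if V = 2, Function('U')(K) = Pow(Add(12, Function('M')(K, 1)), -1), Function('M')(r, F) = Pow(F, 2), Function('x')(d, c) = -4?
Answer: Rational(36, 13) ≈ 2.7692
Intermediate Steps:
u = 0 (u = Add(-2, Add(6, -4)) = Add(-2, 2) = 0)
Function('L')(w, C) = Add(C, Mul(2, w)) (Function('L')(w, C) = Add(Add(C, w), w) = Add(C, Mul(2, w)))
Function('U')(K) = Rational(1, 13) (Function('U')(K) = Pow(Add(12, Pow(1, 2)), -1) = Pow(Add(12, 1), -1) = Pow(13, -1) = Rational(1, 13))
Mul(Function('U')(u), Add(V, Function('L')(13, 8))) = Mul(Rational(1, 13), Add(2, Add(8, Mul(2, 13)))) = Mul(Rational(1, 13), Add(2, Add(8, 26))) = Mul(Rational(1, 13), Add(2, 34)) = Mul(Rational(1, 13), 36) = Rational(36, 13)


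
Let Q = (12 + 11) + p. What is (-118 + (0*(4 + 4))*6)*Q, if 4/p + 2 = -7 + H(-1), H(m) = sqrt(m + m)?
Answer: -221014/83 + 472*I*sqrt(2)/83 ≈ -2662.8 + 8.0423*I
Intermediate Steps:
H(m) = sqrt(2)*sqrt(m) (H(m) = sqrt(2*m) = sqrt(2)*sqrt(m))
p = 4/(-9 + I*sqrt(2)) (p = 4/(-2 + (-7 + sqrt(2)*sqrt(-1))) = 4/(-2 + (-7 + sqrt(2)*I)) = 4/(-2 + (-7 + I*sqrt(2))) = 4/(-9 + I*sqrt(2)) ≈ -0.43373 - 0.068155*I)
Q = 1873/83 - 4*I*sqrt(2)/83 (Q = (12 + 11) + (-36/83 - 4*I*sqrt(2)/83) = 23 + (-36/83 - 4*I*sqrt(2)/83) = 1873/83 - 4*I*sqrt(2)/83 ≈ 22.566 - 0.068155*I)
(-118 + (0*(4 + 4))*6)*Q = (-118 + (0*(4 + 4))*6)*(1873/83 - 4*I*sqrt(2)/83) = (-118 + (0*8)*6)*(1873/83 - 4*I*sqrt(2)/83) = (-118 + 0*6)*(1873/83 - 4*I*sqrt(2)/83) = (-118 + 0)*(1873/83 - 4*I*sqrt(2)/83) = -118*(1873/83 - 4*I*sqrt(2)/83) = -221014/83 + 472*I*sqrt(2)/83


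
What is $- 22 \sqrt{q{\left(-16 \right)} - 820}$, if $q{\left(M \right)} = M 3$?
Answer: $- 44 i \sqrt{217} \approx - 648.16 i$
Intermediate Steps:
$q{\left(M \right)} = 3 M$
$- 22 \sqrt{q{\left(-16 \right)} - 820} = - 22 \sqrt{3 \left(-16\right) - 820} = - 22 \sqrt{-48 - 820} = - 22 \sqrt{-868} = - 22 \cdot 2 i \sqrt{217} = - 44 i \sqrt{217}$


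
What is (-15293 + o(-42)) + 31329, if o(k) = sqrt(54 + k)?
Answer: 16036 + 2*sqrt(3) ≈ 16039.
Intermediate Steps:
(-15293 + o(-42)) + 31329 = (-15293 + sqrt(54 - 42)) + 31329 = (-15293 + sqrt(12)) + 31329 = (-15293 + 2*sqrt(3)) + 31329 = 16036 + 2*sqrt(3)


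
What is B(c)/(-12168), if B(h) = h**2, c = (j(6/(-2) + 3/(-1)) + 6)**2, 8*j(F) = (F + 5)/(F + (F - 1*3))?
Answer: -270234665281/2523156480000 ≈ -0.10710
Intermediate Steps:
j(F) = (5 + F)/(8*(-3 + 2*F)) (j(F) = ((F + 5)/(F + (F - 1*3)))/8 = ((5 + F)/(F + (F - 3)))/8 = ((5 + F)/(F + (-3 + F)))/8 = ((5 + F)/(-3 + 2*F))/8 = (5 + F)/(8*(-3 + 2*F)))
c = 519841/14400 (c = ((5 + (6/(-2) + 3/(-1)))/(8*(-3 + 2*(6/(-2) + 3/(-1)))) + 6)**2 = ((5 + (6*(-1/2) + 3*(-1)))/(8*(-3 + 2*(6*(-1/2) + 3*(-1)))) + 6)**2 = ((5 + (-3 - 3))/(8*(-3 + 2*(-3 - 3))) + 6)**2 = ((5 - 6)/(8*(-3 + 2*(-6))) + 6)**2 = ((1/8)*(-1)/(-3 - 12) + 6)**2 = ((1/8)*(-1)/(-15) + 6)**2 = ((1/8)*(-1/15)*(-1) + 6)**2 = (1/120 + 6)**2 = (721/120)**2 = 519841/14400 ≈ 36.100)
B(c)/(-12168) = (519841/14400)**2/(-12168) = (270234665281/207360000)*(-1/12168) = -270234665281/2523156480000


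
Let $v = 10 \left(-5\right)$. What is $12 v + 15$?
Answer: $-585$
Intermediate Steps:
$v = -50$
$12 v + 15 = 12 \left(-50\right) + 15 = -600 + 15 = -585$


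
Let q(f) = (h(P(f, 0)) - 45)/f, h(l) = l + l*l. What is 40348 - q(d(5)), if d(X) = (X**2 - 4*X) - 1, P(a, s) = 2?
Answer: 161431/4 ≈ 40358.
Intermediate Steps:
d(X) = -1 + X**2 - 4*X
h(l) = l + l**2
q(f) = -39/f (q(f) = (2*(1 + 2) - 45)/f = (2*3 - 45)/f = (6 - 45)/f = -39/f)
40348 - q(d(5)) = 40348 - (-39)/(-1 + 5**2 - 4*5) = 40348 - (-39)/(-1 + 25 - 20) = 40348 - (-39)/4 = 40348 - 1*(-39/4) = 40348 + 39/4 = 161431/4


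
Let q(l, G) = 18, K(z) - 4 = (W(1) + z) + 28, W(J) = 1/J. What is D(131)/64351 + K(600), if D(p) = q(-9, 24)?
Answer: 40734201/64351 ≈ 633.00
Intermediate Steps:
K(z) = 33 + z (K(z) = 4 + ((1/1 + z) + 28) = 4 + ((1 + z) + 28) = 4 + (29 + z) = 33 + z)
D(p) = 18
D(131)/64351 + K(600) = 18/64351 + (33 + 600) = 18*(1/64351) + 633 = 18/64351 + 633 = 40734201/64351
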